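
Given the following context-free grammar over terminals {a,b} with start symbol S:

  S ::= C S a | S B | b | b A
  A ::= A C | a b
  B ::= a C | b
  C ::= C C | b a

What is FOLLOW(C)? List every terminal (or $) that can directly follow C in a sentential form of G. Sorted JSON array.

FIRST sets, iterate to fixpoint:
iter 1:
  A via A→a b: +{a}
  B via B→a C: +{a}
  B via B→b: +{b}
  C via C→b a: +{b}
  S via S→C S a: +{b}
  FIRST[S]={b}  FIRST[A]={a}  FIRST[B]={a,b}  FIRST[C]={b}
iter 2: — fixpoint
  FIRST[S]={b}  FIRST[A]={a}  FIRST[B]={a,b}  FIRST[C]={b}

FOLLOW sets:
initialize: $ ∈ FOLLOW(S)
[1]
  A→A C: FOLLOW(A) ⊇ FIRST(C) = {b}; new: +{b}
  A→A C: FOLLOW(C) ⊇ FOLLOW(A) ⊇ {b}; new: +{b}
  S→C S a: FOLLOW(S) ⊇ FIRST(a) = {a}; new: +{a}
  S→S B: FOLLOW(S) ⊇ FIRST(B) = {a,b}; new: +{b}
  S→S B: FOLLOW(B) ⊇ FOLLOW(S) ⊇ {$,a,b}; new: +{$,a,b}
  S→b A: FOLLOW(A) ⊇ FOLLOW(S) ⊇ {$,a,b}; new: +{$,a}
  S: {$,a,b}  A: {$,a,b}  B: {$,a,b}  C: {b}
[2]
  A→A C: FOLLOW(C) ⊇ FOLLOW(A) ⊇ {$,a,b}; new: +{$,a}
  S: {$,a,b}  A: {$,a,b}  B: {$,a,b}  C: {$,a,b}
[3] done
  S: {$,a,b}  A: {$,a,b}  B: {$,a,b}  C: {$,a,b}

FOLLOW(C) = ["$", "a", "b"]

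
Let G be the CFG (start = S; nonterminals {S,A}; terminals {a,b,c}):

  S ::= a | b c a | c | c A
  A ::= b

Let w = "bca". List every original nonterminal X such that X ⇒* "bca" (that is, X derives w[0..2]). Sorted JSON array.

CNF form of G:
  S -> T0 X3 | T1 A | a | c
  A -> b
  T0 -> b
  T1 -> c
  T2 -> a
  X3 -> T1 T2

Fill CYK table bottom-up (cells [i..j] with 0 ≤ i ≤ j ≤ 2 only):
  [0..0]={A,T0}  "b"  orig:{A}
  [1..1]={S,T1}  "c"  orig:{S}
  [2..2]={S,T2}  "a"  orig:{S}
  [0..1]=∅  "bc"
  [1..2]={X3}  "ca"  orig:{}
  [0..2]={S}  "bca"

Original NTs in T[0,2] deriving "bca": ["S"]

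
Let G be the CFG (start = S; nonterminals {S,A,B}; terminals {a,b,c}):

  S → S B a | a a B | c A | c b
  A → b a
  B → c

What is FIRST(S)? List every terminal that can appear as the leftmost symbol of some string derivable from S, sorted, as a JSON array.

FIRST sets, iterate to fixpoint:
round 1:
  A via A→b a: +{b}
  B via B→c: +{c}
  S via S→a a B: +{a}
  S via S→c A: +{c}
  FIRST(S)={a,c}  FIRST(A)={b}  FIRST(B)={c}
round 2: — fixpoint
  FIRST(S)={a,c}  FIRST(A)={b}  FIRST(B)={c}

FIRST(S) = ["a", "c"]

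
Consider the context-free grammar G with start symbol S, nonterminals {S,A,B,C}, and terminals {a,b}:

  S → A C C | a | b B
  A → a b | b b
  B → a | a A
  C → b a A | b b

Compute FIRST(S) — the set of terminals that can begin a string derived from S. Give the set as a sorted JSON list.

FIRST iteration:
pass 1:
  A via A→a b: +{a}
  A via A→b b: +{b}
  B via B→a: +{a}
  C via C→b a A: +{b}
  S via S→A C C: +{a,b}
  FIRST[S]={a,b}  FIRST[A]={a,b}  FIRST[B]={a}  FIRST[C]={b}
pass 2: done
  FIRST[S]={a,b}  FIRST[A]={a,b}  FIRST[B]={a}  FIRST[C]={b}

FIRST(S) = ["a", "b"]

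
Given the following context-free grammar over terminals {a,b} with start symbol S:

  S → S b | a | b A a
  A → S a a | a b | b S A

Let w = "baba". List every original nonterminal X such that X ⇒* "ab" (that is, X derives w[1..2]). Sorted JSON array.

Convert to CNF:
  S -> S T1 | T1 X4 | a
  A -> S X2 | T0 T1 | T1 X3
  T0 -> a
  T1 -> b
  X2 -> T0 T0
  X3 -> S A
  X4 -> A T0

Fill CYK table bottom-up — only the sub-triangle for w[1..2]:
  T[1,1] 'a' = {S,T0}  orig:{S}
  T[2,2] 'b' = {T1}  orig:{}
  T[1,2] 'ab' = {A,S}

Original NTs in T[1,2] deriving "ab": ["A", "S"]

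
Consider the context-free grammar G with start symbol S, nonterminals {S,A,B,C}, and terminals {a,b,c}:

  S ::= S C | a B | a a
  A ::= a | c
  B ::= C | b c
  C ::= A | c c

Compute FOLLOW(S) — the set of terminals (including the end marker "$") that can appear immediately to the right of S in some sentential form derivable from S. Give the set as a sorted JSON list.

FIRST sets, iterate to fixpoint:
iter 1:
  A via A→a: +{a}
  A via A→c: +{c}
  B via B→b c: +{b}
  C via C→A: +{a,c}
  S via S→a B: +{a}
  FIRST(S)={a}  FIRST(A)={a,c}  FIRST(B)={b}  FIRST(C)={a,c}
iter 2:
  B via B→C: +{a,c}
  FIRST(S)={a}  FIRST(A)={a,c}  FIRST(B)={a,b,c}  FIRST(C)={a,c}
iter 3: — fixpoint
  FIRST(S)={a}  FIRST(A)={a,c}  FIRST(B)={a,b,c}  FIRST(C)={a,c}

FOLLOW iteration:
seed FOLLOW(S) with $
[1]
  S→S C: FOLLOW(S) ⊇ FIRST(C) = {a,c}; new: +{a,c}
  S→S C: FOLLOW(C) ⊇ FOLLOW(S) ⊇ {$,a,c}; new: +{$,a,c}
  S→a B: FOLLOW(B) ⊇ FOLLOW(S) ⊇ {$,a,c}; new: +{$,a,c}
  S: {$,a,c}  A: {}  B: {$,a,c}  C: {$,a,c}
[2]
  C→A: FOLLOW(A) ⊇ FOLLOW(C) ⊇ {$,a,c}; new: +{$,a,c}
  S: {$,a,c}  A: {$,a,c}  B: {$,a,c}  C: {$,a,c}
[3] (stable)
  S: {$,a,c}  A: {$,a,c}  B: {$,a,c}  C: {$,a,c}

FOLLOW(S) = ["$", "a", "c"]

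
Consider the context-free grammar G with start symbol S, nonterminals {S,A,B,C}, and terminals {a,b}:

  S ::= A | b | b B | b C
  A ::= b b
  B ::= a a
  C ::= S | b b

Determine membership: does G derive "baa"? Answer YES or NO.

Convert to CNF:
  S -> T0 B | T0 C | T0 T0 | b
  A -> T0 T0
  B -> T1 T1
  C -> T0 B | T0 C | T0 T0 | b
  T0 -> b
  T1 -> a

CYK fill:
  T[0,0] 'b' = {C,S,T0}  orig:{C,S}
  T[1,1] 'a' = {T1}  orig:{}
  T[2,2] 'a' = {T1}  orig:{}
  T[0,1] 'ba' = ∅
  T[1,2] 'aa' = {B}
  T[0,2] 'baa' = {C,S}

S ∈ T[0,2] ⇒ YES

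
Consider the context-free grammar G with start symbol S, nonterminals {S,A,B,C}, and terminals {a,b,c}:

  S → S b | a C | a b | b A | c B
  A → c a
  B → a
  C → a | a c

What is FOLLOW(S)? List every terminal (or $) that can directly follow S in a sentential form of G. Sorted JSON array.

Compute FIRST by fixpoint:
pass 1:
  A via A→c a: +{c}
  B via B→a: +{a}
  C via C→a: +{a}
  S via S→a C: +{a}
  S via S→b A: +{b}
  S via S→c B: +{c}
  S: {a,b,c}  A: {c}  B: {a}  C: {a}
pass 2: (stable)
  S: {a,b,c}  A: {c}  B: {a}  C: {a}

Compute FOLLOW by fixpoint:
FOLLOW(S) := {$}
round 1:
  S→S b: FOLLOW(S) ⊇ FIRST(b) = {b}; new: +{b}
  S→a C: FOLLOW(C) ⊇ FOLLOW(S) ⊇ {$,b}; new: +{$,b}
  S→b A: FOLLOW(A) ⊇ FOLLOW(S) ⊇ {$,b}; new: +{$,b}
  S→c B: FOLLOW(B) ⊇ FOLLOW(S) ⊇ {$,b}; new: +{$,b}
  FOLLOW[S]={$,b}  FOLLOW[A]={$,b}  FOLLOW[B]={$,b}  FOLLOW[C]={$,b}
round 2: (no change)
  FOLLOW[S]={$,b}  FOLLOW[A]={$,b}  FOLLOW[B]={$,b}  FOLLOW[C]={$,b}

FOLLOW(S) = ["$", "b"]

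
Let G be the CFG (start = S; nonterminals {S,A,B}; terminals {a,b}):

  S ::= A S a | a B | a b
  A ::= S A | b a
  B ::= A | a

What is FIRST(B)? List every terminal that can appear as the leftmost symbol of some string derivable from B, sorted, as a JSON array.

Compute FIRST by fixpoint:
iter 1:
  A via A→b a: +{b}
  B via B→A: +{b}
  B via B→a: +{a}
  S via S→A S a: +{b}
  S via S→a B: +{a}
  S: {a,b}  A: {b}  B: {a,b}
iter 2:
  A via A→S A: +{a}
  S: {a,b}  A: {a,b}  B: {a,b}
iter 3: (no change)
  S: {a,b}  A: {a,b}  B: {a,b}

FIRST(B) = ["a", "b"]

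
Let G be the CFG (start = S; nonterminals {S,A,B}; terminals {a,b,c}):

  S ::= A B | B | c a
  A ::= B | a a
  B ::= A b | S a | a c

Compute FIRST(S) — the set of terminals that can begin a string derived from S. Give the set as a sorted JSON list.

Compute FIRST by fixpoint:
round 1:
  A via A→a a: +{a}
  B via B→A b: +{a}
  S via S→A B: +{a}
  S via S→c a: +{c}
  FIRST(S)={a,c}  FIRST(A)={a}  FIRST(B)={a}
round 2:
  B via B→S a: +{c}
  FIRST(S)={a,c}  FIRST(A)={a}  FIRST(B)={a,c}
round 3:
  A via A→B: +{c}
  FIRST(S)={a,c}  FIRST(A)={a,c}  FIRST(B)={a,c}
round 4: done
  FIRST(S)={a,c}  FIRST(A)={a,c}  FIRST(B)={a,c}

FIRST(S) = ["a", "c"]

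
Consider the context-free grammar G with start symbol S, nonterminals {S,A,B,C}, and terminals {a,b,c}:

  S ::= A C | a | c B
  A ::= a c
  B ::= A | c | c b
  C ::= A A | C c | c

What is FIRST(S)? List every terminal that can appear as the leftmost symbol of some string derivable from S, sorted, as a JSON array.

FIRST sets, iterate to fixpoint:
round 1:
  A via A→a c: +{a}
  B via B→A: +{a}
  B via B→c: +{c}
  C via C→A A: +{a}
  C via C→c: +{c}
  S via S→A C: +{a}
  S via S→c B: +{c}
  FIRST(S)={a,c}  FIRST(A)={a}  FIRST(B)={a,c}  FIRST(C)={a,c}
round 2: (no change)
  FIRST(S)={a,c}  FIRST(A)={a}  FIRST(B)={a,c}  FIRST(C)={a,c}

FIRST(S) = ["a", "c"]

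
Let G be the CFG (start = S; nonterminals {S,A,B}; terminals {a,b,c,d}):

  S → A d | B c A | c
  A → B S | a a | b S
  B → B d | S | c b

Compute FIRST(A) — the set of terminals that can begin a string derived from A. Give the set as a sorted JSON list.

Compute FIRST by fixpoint:
round 1:
  A via A→a a: +{a}
  A via A→b S: +{b}
  B via B→c b: +{c}
  S via S→A d: +{a,b}
  S via S→B c A: +{c}
  S: {a,b,c}  A: {a,b}  B: {c}
round 2:
  A via A→B S: +{c}
  B via B→S: +{a,b}
  S: {a,b,c}  A: {a,b,c}  B: {a,b,c}
round 3: done
  S: {a,b,c}  A: {a,b,c}  B: {a,b,c}

FIRST(A) = ["a", "b", "c"]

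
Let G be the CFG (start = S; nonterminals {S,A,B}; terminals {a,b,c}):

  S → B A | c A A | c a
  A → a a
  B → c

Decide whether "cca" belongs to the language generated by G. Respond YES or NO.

Convert to CNF:
  S -> B A | T1 T0 | T1 X2
  A -> T0 T0
  B -> c
  T0 -> a
  T1 -> c
  X2 -> A A

CYK fill:
  [0..0]={B,T1}  "c"  orig:{B}
  [1..1]={B,T1}  "c"  orig:{B}
  [2..2]={T0}  "a"  orig:{}
  [0..1]=∅  "cc"
  [1..2]={S}  "ca"
  [0..2]=∅  "cca"

S ∉ T[0,2] ⇒ NO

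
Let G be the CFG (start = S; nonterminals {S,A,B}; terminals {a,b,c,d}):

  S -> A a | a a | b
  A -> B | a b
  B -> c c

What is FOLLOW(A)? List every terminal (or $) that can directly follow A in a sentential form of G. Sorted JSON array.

FIRST iteration:
iter 1:
  A via A→a b: +{a}
  B via B→c c: +{c}
  S via S→A a: +{a}
  S via S→b: +{b}
  FIRST[S]={a,b}  FIRST[A]={a}  FIRST[B]={c}
iter 2:
  A via A→B: +{c}
  S via S→A a: +{c}
  FIRST[S]={a,b,c}  FIRST[A]={a,c}  FIRST[B]={c}
iter 3: — fixpoint
  FIRST[S]={a,b,c}  FIRST[A]={a,c}  FIRST[B]={c}

FOLLOW iteration:
FOLLOW(S) := {$}
pass 1:
  S→A a: FOLLOW(A) ⊇ FIRST(a) = {a}; new: +{a}
  S: {$}  A: {a}  B: {}
pass 2:
  A→B: FOLLOW(B) ⊇ FOLLOW(A) ⊇ {a}; new: +{a}
  S: {$}  A: {a}  B: {a}
pass 3: — fixpoint
  S: {$}  A: {a}  B: {a}

FOLLOW(A) = ["a"]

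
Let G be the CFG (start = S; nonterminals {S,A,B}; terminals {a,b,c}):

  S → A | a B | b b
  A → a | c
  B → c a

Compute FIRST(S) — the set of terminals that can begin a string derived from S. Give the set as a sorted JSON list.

Compute FIRST by fixpoint:
iter 1:
  A via A→a: +{a}
  A via A→c: +{c}
  B via B→c a: +{c}
  S via S→A: +{a,c}
  S via S→b b: +{b}
  FIRST[S]={a,b,c}  FIRST[A]={a,c}  FIRST[B]={c}
iter 2: (stable)
  FIRST[S]={a,b,c}  FIRST[A]={a,c}  FIRST[B]={c}

FIRST(S) = ["a", "b", "c"]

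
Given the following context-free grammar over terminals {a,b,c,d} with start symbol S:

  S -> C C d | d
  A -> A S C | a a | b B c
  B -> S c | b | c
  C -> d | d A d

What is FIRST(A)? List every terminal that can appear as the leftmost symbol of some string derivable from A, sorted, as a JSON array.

FIRST iteration:
round 1:
  A via A→a a: +{a}
  A via A→b B c: +{b}
  B via B→b: +{b}
  B via B→c: +{c}
  C via C→d: +{d}
  S via S→C C d: +{d}
  FIRST[S]={d}  FIRST[A]={a,b}  FIRST[B]={b,c}  FIRST[C]={d}
round 2:
  B via B→S c: +{d}
  FIRST[S]={d}  FIRST[A]={a,b}  FIRST[B]={b,c,d}  FIRST[C]={d}
round 3: (stable)
  FIRST[S]={d}  FIRST[A]={a,b}  FIRST[B]={b,c,d}  FIRST[C]={d}

FIRST(A) = ["a", "b"]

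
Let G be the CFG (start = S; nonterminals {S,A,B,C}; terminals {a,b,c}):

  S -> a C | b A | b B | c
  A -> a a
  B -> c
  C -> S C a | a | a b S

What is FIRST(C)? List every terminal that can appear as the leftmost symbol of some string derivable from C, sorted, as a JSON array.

Compute FIRST by fixpoint:
[1]
  A via A→a a: +{a}
  B via B→c: +{c}
  C via C→a: +{a}
  S via S→a C: +{a}
  S via S→b A: +{b}
  S via S→c: +{c}
  FIRST[S]={a,b,c}  FIRST[A]={a}  FIRST[B]={c}  FIRST[C]={a}
[2]
  C via C→S C a: +{b,c}
  FIRST[S]={a,b,c}  FIRST[A]={a}  FIRST[B]={c}  FIRST[C]={a,b,c}
[3] — fixpoint
  FIRST[S]={a,b,c}  FIRST[A]={a}  FIRST[B]={c}  FIRST[C]={a,b,c}

FIRST(C) = ["a", "b", "c"]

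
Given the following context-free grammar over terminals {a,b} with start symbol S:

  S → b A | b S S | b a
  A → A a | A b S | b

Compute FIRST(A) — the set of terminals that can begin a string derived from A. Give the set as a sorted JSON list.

FIRST iteration:
iter 1:
  A via A→b: +{b}
  S via S→b A: +{b}
  FIRST(S)={b}  FIRST(A)={b}
iter 2: — fixpoint
  FIRST(S)={b}  FIRST(A)={b}

FIRST(A) = ["b"]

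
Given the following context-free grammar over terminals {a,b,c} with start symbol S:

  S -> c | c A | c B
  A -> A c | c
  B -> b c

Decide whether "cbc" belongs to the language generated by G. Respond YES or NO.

Convert to CNF:
  S -> T0 A | T0 B | c
  A -> A T0 | c
  B -> T1 T0
  T0 -> c
  T1 -> b

CYK fill:
  [0..0]={A,S,T0}  "c"  orig:{A,S}
  [1..1]={T1}  "b"  orig:{}
  [2..2]={A,S,T0}  "c"  orig:{A,S}
  [0..1]=∅  "cb"
  [1..2]={B}  "bc"
  [0..2]={S}  "cbc"

S ∈ T[0,2] ⇒ YES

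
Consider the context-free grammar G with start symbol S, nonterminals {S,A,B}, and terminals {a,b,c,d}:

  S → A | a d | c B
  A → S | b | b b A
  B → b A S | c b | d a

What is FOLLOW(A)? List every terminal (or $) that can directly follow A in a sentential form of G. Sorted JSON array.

FIRST sets, iterate to fixpoint:
round 1:
  A via A→b: +{b}
  B via B→b A S: +{b}
  B via B→c b: +{c}
  B via B→d a: +{d}
  S via S→A: +{b}
  S via S→a d: +{a}
  S via S→c B: +{c}
  FIRST[S]={a,b,c}  FIRST[A]={b}  FIRST[B]={b,c,d}
round 2:
  A via A→S: +{a,c}
  FIRST[S]={a,b,c}  FIRST[A]={a,b,c}  FIRST[B]={b,c,d}
round 3: — fixpoint
  FIRST[S]={a,b,c}  FIRST[A]={a,b,c}  FIRST[B]={b,c,d}

FOLLOW sets:
seed FOLLOW(S) with $
iter 1:
  B→b A S: FOLLOW(A) ⊇ FIRST(S) = {a,b,c}; new: +{a,b,c}
  S→A: FOLLOW(A) ⊇ FOLLOW(S) ⊇ {$}; new: +{$}
  S→c B: FOLLOW(B) ⊇ FOLLOW(S) ⊇ {$}; new: +{$}
  S: {$}  A: {$,a,b,c}  B: {$}
iter 2:
  A→S: FOLLOW(S) ⊇ FOLLOW(A) ⊇ {$,a,b,c}; new: +{a,b,c}
  S→c B: FOLLOW(B) ⊇ FOLLOW(S) ⊇ {$,a,b,c}; new: +{a,b,c}
  S: {$,a,b,c}  A: {$,a,b,c}  B: {$,a,b,c}
iter 3: — fixpoint
  S: {$,a,b,c}  A: {$,a,b,c}  B: {$,a,b,c}

FOLLOW(A) = ["$", "a", "b", "c"]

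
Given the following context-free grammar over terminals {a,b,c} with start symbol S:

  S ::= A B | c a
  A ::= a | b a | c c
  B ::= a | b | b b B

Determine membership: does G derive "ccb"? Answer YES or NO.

Convert to CNF:
  S -> A B | T2 T1
  A -> T0 T1 | T2 T2 | a
  B -> T0 X3 | a | b
  T0 -> b
  T1 -> a
  T2 -> c
  X3 -> T0 B

CYK table (by increasing span):
  cell(0,0) c: {T2}  orig:{}
  cell(1,1) c: {T2}  orig:{}
  cell(2,2) b: {B,T0}  orig:{B}
  cell(0,1) cc: {A}
  cell(1,2) cb: ∅
  cell(0,2) ccb: {S}

S ∈ T[0,2] ⇒ YES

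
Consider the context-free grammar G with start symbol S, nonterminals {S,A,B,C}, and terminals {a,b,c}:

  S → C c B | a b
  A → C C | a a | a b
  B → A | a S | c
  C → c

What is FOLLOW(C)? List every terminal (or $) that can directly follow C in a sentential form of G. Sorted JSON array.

FIRST iteration:
iter 1:
  A via A→a a: +{a}
  B via B→A: +{a}
  B via B→c: +{c}
  C via C→c: +{c}
  S via S→C c B: +{c}
  S via S→a b: +{a}
  FIRST[S]={a,c}  FIRST[A]={a}  FIRST[B]={a,c}  FIRST[C]={c}
iter 2:
  A via A→C C: +{c}
  FIRST[S]={a,c}  FIRST[A]={a,c}  FIRST[B]={a,c}  FIRST[C]={c}
iter 3: done
  FIRST[S]={a,c}  FIRST[A]={a,c}  FIRST[B]={a,c}  FIRST[C]={c}

FOLLOW sets:
initialize: $ ∈ FOLLOW(S)
iter 1:
  A→C C: FOLLOW(C) ⊇ FIRST(C) = {c}; new: +{c}
  S→C c B: FOLLOW(B) ⊇ FOLLOW(S) ⊇ {$}; new: +{$}
  S: {$}  A: {}  B: {$}  C: {c}
iter 2:
  B→A: FOLLOW(A) ⊇ FOLLOW(B) ⊇ {$}; new: +{$}
  S: {$}  A: {$}  B: {$}  C: {c}
iter 3:
  A→C C: FOLLOW(C) ⊇ FOLLOW(A) ⊇ {$}; new: +{$}
  S: {$}  A: {$}  B: {$}  C: {$,c}
iter 4: (no change)
  S: {$}  A: {$}  B: {$}  C: {$,c}

FOLLOW(C) = ["$", "c"]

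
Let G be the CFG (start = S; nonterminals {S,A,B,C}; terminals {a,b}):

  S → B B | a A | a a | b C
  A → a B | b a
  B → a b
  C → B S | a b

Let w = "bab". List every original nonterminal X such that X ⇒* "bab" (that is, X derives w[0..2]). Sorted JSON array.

Convert to CNF:
  S -> B B | T0 A | T0 T0 | T1 C
  A -> T0 B | T1 T0
  B -> T0 T1
  C -> B S | T0 T1
  T0 -> a
  T1 -> b

CYK fill (cells [i..j] with 0 ≤ i ≤ j ≤ 2 only):
  cell(0,0) b: {T1}  orig:{}
  cell(1,1) a: {T0}  orig:{}
  cell(2,2) b: {T1}  orig:{}
  cell(0,1) ba: {A}
  cell(1,2) ab: {B,C}
  cell(0,2) bab: {S}

Original NTs in T[0,2] deriving "bab": ["S"]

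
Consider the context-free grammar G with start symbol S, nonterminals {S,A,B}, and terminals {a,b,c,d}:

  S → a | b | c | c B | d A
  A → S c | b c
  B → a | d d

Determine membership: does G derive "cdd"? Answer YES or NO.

Convert to CNF:
  S -> T0 B | T2 A | a | b | c
  A -> S T0 | T1 T0
  B -> T2 T2 | a
  T0 -> c
  T1 -> b
  T2 -> d

CYK table (by increasing span):
  T[0,0] 'c' = {S,T0}  orig:{S}
  T[1,1] 'd' = {T2}  orig:{}
  T[2,2] 'd' = {T2}  orig:{}
  T[0,1] 'cd' = ∅
  T[1,2] 'dd' = {B}
  T[0,2] 'cdd' = {S}

S ∈ T[0,2] ⇒ YES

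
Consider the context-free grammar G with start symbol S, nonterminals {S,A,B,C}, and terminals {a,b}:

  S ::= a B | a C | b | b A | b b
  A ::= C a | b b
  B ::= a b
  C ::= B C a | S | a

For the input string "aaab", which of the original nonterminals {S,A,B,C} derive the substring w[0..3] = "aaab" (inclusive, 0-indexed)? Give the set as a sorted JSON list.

Convert to CNF:
  S -> T0 B | T0 C | T1 A | T1 T1 | b
  A -> C T0 | T1 T1
  B -> T0 T1
  C -> B X2 | T0 B | T0 C | T1 A | T1 T1 | a | b
  T0 -> a
  T1 -> b
  X2 -> C T0

CYK fill — only the sub-triangle for w[0..3]:
  T[0,0] 'a' = {C,T0}  orig:{C}
  T[1,1] 'a' = {C,T0}  orig:{C}
  T[2,2] 'a' = {C,T0}  orig:{C}
  T[3,3] 'b' = {C,S,T1}  orig:{C,S}
  T[0,1] 'aa' = {A,C,S,X2}  orig:{A,C,S}
  T[1,2] 'aa' = {A,C,S,X2}  orig:{A,C,S}
  T[2,3] 'ab' = {B,C,S}
  T[0,2] 'aaa' = {A,C,S,X2}  orig:{A,C,S}
  T[1,3] 'aab' = {C,S}
  T[0,3] 'aaab' = {C,S}

Original NTs in T[0,3] deriving "aaab": ["C", "S"]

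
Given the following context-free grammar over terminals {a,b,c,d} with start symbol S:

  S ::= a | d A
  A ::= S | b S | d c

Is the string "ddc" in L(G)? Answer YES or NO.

CNF form of G:
  S -> T1 A | a
  A -> T0 S | T1 A | T1 T2 | a
  T0 -> b
  T1 -> d
  T2 -> c

CYK fill:
  [0..0]={T1}  "d"  orig:{}
  [1..1]={T1}  "d"  orig:{}
  [2..2]={T2}  "c"  orig:{}
  [0..1]=∅  "dd"
  [1..2]={A}  "dc"
  [0..2]={A,S}  "ddc"

S ∈ T[0,2] ⇒ YES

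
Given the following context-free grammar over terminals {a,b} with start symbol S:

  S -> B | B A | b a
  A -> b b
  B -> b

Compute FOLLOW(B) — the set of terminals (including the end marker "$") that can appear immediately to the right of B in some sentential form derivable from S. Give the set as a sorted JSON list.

FIRST iteration:
round 1:
  A via A→b b: +{b}
  B via B→b: +{b}
  S via S→B: +{b}
  FIRST[S]={b}  FIRST[A]={b}  FIRST[B]={b}
round 2: — fixpoint
  FIRST[S]={b}  FIRST[A]={b}  FIRST[B]={b}

FOLLOW sets:
FOLLOW(S) := {$}
round 1:
  S→B: FOLLOW(B) ⊇ FOLLOW(S) ⊇ {$}; new: +{$}
  S→B A: FOLLOW(B) ⊇ FIRST(A) = {b}; new: +{b}
  S→B A: FOLLOW(A) ⊇ FOLLOW(S) ⊇ {$}; new: +{$}
  FOLLOW(S)={$}  FOLLOW(A)={$}  FOLLOW(B)={$,b}
round 2: done
  FOLLOW(S)={$}  FOLLOW(A)={$}  FOLLOW(B)={$,b}

FOLLOW(B) = ["$", "b"]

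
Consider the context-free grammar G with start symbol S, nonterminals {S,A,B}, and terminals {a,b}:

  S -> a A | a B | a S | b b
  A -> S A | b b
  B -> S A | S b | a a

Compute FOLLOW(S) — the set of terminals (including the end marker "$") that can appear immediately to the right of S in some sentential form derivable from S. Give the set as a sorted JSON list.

Compute FIRST by fixpoint:
pass 1:
  A via A→b b: +{b}
  B via B→a a: +{a}
  S via S→a A: +{a}
  S via S→b b: +{b}
  FIRST(S)={a,b}  FIRST(A)={b}  FIRST(B)={a}
pass 2:
  A via A→S A: +{a}
  B via B→S A: +{b}
  FIRST(S)={a,b}  FIRST(A)={a,b}  FIRST(B)={a,b}
pass 3: (stable)
  FIRST(S)={a,b}  FIRST(A)={a,b}  FIRST(B)={a,b}

FOLLOW iteration:
initialize: $ ∈ FOLLOW(S)
round 1:
  A→S A: FOLLOW(S) ⊇ FIRST(A) = {a,b}; new: +{a,b}
  S→a A: FOLLOW(A) ⊇ FOLLOW(S) ⊇ {$,a,b}; new: +{$,a,b}
  S→a B: FOLLOW(B) ⊇ FOLLOW(S) ⊇ {$,a,b}; new: +{$,a,b}
  FOLLOW[S]={$,a,b}  FOLLOW[A]={$,a,b}  FOLLOW[B]={$,a,b}
round 2: — fixpoint
  FOLLOW[S]={$,a,b}  FOLLOW[A]={$,a,b}  FOLLOW[B]={$,a,b}

FOLLOW(S) = ["$", "a", "b"]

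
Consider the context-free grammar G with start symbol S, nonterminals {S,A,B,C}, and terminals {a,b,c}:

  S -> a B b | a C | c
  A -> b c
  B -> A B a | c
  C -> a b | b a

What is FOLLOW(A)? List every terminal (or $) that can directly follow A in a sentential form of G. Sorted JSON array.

FIRST sets, iterate to fixpoint:
[1]
  A via A→b c: +{b}
  B via B→A B a: +{b}
  B via B→c: +{c}
  C via C→a b: +{a}
  C via C→b a: +{b}
  S via S→a B b: +{a}
  S via S→c: +{c}
  S: {a,c}  A: {b}  B: {b,c}  C: {a,b}
[2] (stable)
  S: {a,c}  A: {b}  B: {b,c}  C: {a,b}

FOLLOW iteration:
seed FOLLOW(S) with $
[1]
  B→A B a: FOLLOW(A) ⊇ FIRST(B) = {b,c}; new: +{b,c}
  B→A B a: FOLLOW(B) ⊇ FIRST(a) = {a}; new: +{a}
  S→a B b: FOLLOW(B) ⊇ FIRST(b) = {b}; new: +{b}
  S→a C: FOLLOW(C) ⊇ FOLLOW(S) ⊇ {$}; new: +{$}
  FOLLOW(S)={$}  FOLLOW(A)={b,c}  FOLLOW(B)={a,b}  FOLLOW(C)={$}
[2] done
  FOLLOW(S)={$}  FOLLOW(A)={b,c}  FOLLOW(B)={a,b}  FOLLOW(C)={$}

FOLLOW(A) = ["b", "c"]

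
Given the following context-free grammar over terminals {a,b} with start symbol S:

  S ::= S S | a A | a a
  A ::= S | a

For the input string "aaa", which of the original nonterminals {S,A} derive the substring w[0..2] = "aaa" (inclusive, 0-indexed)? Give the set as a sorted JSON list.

CNF form of G:
  S -> S S | T0 A | T0 T0
  A -> S S | T0 A | T0 T0 | a
  T0 -> a

CYK table (by increasing span), restricted to cells inside w[0..2]:
  T[0,0] 'a' = {A,T0}  orig:{A}
  T[1,1] 'a' = {A,T0}  orig:{A}
  T[2,2] 'a' = {A,T0}  orig:{A}
  T[0,1] 'aa' = {A,S}
  T[1,2] 'aa' = {A,S}
  T[0,2] 'aaa' = {A,S}

Original NTs in T[0,2] deriving "aaa": ["A", "S"]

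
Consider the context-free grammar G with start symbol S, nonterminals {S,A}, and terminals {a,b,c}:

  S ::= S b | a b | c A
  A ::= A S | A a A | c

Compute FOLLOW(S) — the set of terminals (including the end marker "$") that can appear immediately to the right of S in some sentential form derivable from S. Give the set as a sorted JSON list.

Compute FIRST by fixpoint:
iter 1:
  A via A→c: +{c}
  S via S→a b: +{a}
  S via S→c A: +{c}
  FIRST[S]={a,c}  FIRST[A]={c}
iter 2: — fixpoint
  FIRST[S]={a,c}  FIRST[A]={c}

FOLLOW sets:
initialize: $ ∈ FOLLOW(S)
[1]
  A→A S: FOLLOW(A) ⊇ FIRST(S) = {a,c}; new: +{a,c}
  A→A S: FOLLOW(S) ⊇ FOLLOW(A) ⊇ {a,c}; new: +{a,c}
  S→S b: FOLLOW(S) ⊇ FIRST(b) = {b}; new: +{b}
  S→c A: FOLLOW(A) ⊇ FOLLOW(S) ⊇ {$,a,b,c}; new: +{$,b}
  FOLLOW[S]={$,a,b,c}  FOLLOW[A]={$,a,b,c}
[2] (no change)
  FOLLOW[S]={$,a,b,c}  FOLLOW[A]={$,a,b,c}

FOLLOW(S) = ["$", "a", "b", "c"]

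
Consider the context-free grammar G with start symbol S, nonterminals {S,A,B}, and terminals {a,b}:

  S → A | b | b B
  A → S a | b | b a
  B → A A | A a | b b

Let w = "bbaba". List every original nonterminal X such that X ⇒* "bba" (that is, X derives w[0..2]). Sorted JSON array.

Convert to CNF:
  S -> S T0 | T1 B | T1 T0 | b
  A -> S T0 | T1 T0 | b
  B -> A A | A T0 | T1 T1
  T0 -> a
  T1 -> b

CYK table (by increasing span) (cells [i..j] with 0 ≤ i ≤ j ≤ 2 only):
  cell(0,0) b: {A,S,T1}  orig:{A,S}
  cell(1,1) b: {A,S,T1}  orig:{A,S}
  cell(2,2) a: {T0}  orig:{}
  cell(0,1) bb: {B}
  cell(1,2) ba: {A,B,S}
  cell(0,2) bba: {B,S}

Original NTs in T[0,2] deriving "bba": ["B", "S"]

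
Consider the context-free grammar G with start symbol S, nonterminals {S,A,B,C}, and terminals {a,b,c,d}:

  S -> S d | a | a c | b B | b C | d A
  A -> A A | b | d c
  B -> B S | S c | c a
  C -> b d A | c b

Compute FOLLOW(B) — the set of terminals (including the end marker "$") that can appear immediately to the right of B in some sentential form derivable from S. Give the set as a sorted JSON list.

FIRST iteration:
iter 1:
  A via A→b: +{b}
  A via A→d c: +{d}
  B via B→c a: +{c}
  C via C→b d A: +{b}
  C via C→c b: +{c}
  S via S→a: +{a}
  S via S→b B: +{b}
  S via S→d A: +{d}
  FIRST(S)={a,b,d}  FIRST(A)={b,d}  FIRST(B)={c}  FIRST(C)={b,c}
iter 2:
  B via B→S c: +{a,b,d}
  FIRST(S)={a,b,d}  FIRST(A)={b,d}  FIRST(B)={a,b,c,d}  FIRST(C)={b,c}
iter 3: (no change)
  FIRST(S)={a,b,d}  FIRST(A)={b,d}  FIRST(B)={a,b,c,d}  FIRST(C)={b,c}

FOLLOW iteration:
FOLLOW(S) := {$}
pass 1:
  A→A A: FOLLOW(A) ⊇ FIRST(A) = {b,d}; new: +{b,d}
  B→B S: FOLLOW(B) ⊇ FIRST(S) = {a,b,d}; new: +{a,b,d}
  B→B S: FOLLOW(S) ⊇ FOLLOW(B) ⊇ {a,b,d}; new: +{a,b,d}
  B→S c: FOLLOW(S) ⊇ FIRST(c) = {c}; new: +{c}
  S→b B: FOLLOW(B) ⊇ FOLLOW(S) ⊇ {$,a,b,c,d}; new: +{$,c}
  S→b C: FOLLOW(C) ⊇ FOLLOW(S) ⊇ {$,a,b,c,d}; new: +{$,a,b,c,d}
  S→d A: FOLLOW(A) ⊇ FOLLOW(S) ⊇ {$,a,b,c,d}; new: +{$,a,c}
  FOLLOW(S)={$,a,b,c,d}  FOLLOW(A)={$,a,b,c,d}  FOLLOW(B)={$,a,b,c,d}  FOLLOW(C)={$,a,b,c,d}
pass 2: (stable)
  FOLLOW(S)={$,a,b,c,d}  FOLLOW(A)={$,a,b,c,d}  FOLLOW(B)={$,a,b,c,d}  FOLLOW(C)={$,a,b,c,d}

FOLLOW(B) = ["$", "a", "b", "c", "d"]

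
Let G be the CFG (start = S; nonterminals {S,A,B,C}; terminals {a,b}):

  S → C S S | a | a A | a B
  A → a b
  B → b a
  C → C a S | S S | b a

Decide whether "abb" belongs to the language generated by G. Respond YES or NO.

Convert to CNF:
  S -> C X3 | T0 A | T0 B | a
  A -> T0 T1
  B -> T1 T0
  C -> C X2 | S S | T1 T0
  T0 -> a
  T1 -> b
  X2 -> T0 S
  X3 -> S S

CYK table (by increasing span):
  cell(0,0) a: {S,T0}  orig:{S}
  cell(1,1) b: {T1}  orig:{}
  cell(2,2) b: {T1}  orig:{}
  cell(0,1) ab: {A}
  cell(1,2) bb: ∅
  cell(0,2) abb: ∅

S ∉ T[0,2] ⇒ NO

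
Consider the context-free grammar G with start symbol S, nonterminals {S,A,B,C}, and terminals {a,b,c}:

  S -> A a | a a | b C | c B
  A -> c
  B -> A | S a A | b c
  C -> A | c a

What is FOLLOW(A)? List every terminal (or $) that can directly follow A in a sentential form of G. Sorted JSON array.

Compute FIRST by fixpoint:
iter 1:
  A via A→c: +{c}
  B via B→A: +{c}
  B via B→b c: +{b}
  C via C→A: +{c}
  S via S→A a: +{c}
  S via S→a a: +{a}
  S via S→b C: +{b}
  FIRST[S]={a,b,c}  FIRST[A]={c}  FIRST[B]={b,c}  FIRST[C]={c}
iter 2:
  B via B→S a A: +{a}
  FIRST[S]={a,b,c}  FIRST[A]={c}  FIRST[B]={a,b,c}  FIRST[C]={c}
iter 3: — fixpoint
  FIRST[S]={a,b,c}  FIRST[A]={c}  FIRST[B]={a,b,c}  FIRST[C]={c}

FOLLOW sets:
initialize: $ ∈ FOLLOW(S)
pass 1:
  B→S a A: FOLLOW(S) ⊇ FIRST(a) = {a}; new: +{a}
  S→A a: FOLLOW(A) ⊇ FIRST(a) = {a}; new: +{a}
  S→b C: FOLLOW(C) ⊇ FOLLOW(S) ⊇ {$,a}; new: +{$,a}
  S→c B: FOLLOW(B) ⊇ FOLLOW(S) ⊇ {$,a}; new: +{$,a}
  FOLLOW(S)={$,a}  FOLLOW(A)={a}  FOLLOW(B)={$,a}  FOLLOW(C)={$,a}
pass 2:
  B→A: FOLLOW(A) ⊇ FOLLOW(B) ⊇ {$,a}; new: +{$}
  FOLLOW(S)={$,a}  FOLLOW(A)={$,a}  FOLLOW(B)={$,a}  FOLLOW(C)={$,a}
pass 3: (no change)
  FOLLOW(S)={$,a}  FOLLOW(A)={$,a}  FOLLOW(B)={$,a}  FOLLOW(C)={$,a}

FOLLOW(A) = ["$", "a"]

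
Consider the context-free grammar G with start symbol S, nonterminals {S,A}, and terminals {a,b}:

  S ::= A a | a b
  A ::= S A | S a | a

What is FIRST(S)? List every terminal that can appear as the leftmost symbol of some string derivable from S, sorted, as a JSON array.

FIRST sets, iterate to fixpoint:
pass 1:
  A via A→a: +{a}
  S via S→A a: +{a}
  S: {a}  A: {a}
pass 2: (no change)
  S: {a}  A: {a}

FIRST(S) = ["a"]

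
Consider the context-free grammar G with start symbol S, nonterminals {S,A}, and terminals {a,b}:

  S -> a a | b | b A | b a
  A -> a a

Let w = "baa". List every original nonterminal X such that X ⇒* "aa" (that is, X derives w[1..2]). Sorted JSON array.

Convert to CNF:
  S -> T0 T0 | T1 A | T1 T0 | b
  A -> T0 T0
  T0 -> a
  T1 -> b

CYK table (by increasing span), restricted to cells inside w[1..2]:
  T[1,1] 'a' = {T0}  orig:{}
  T[2,2] 'a' = {T0}  orig:{}
  T[1,2] 'aa' = {A,S}

Original NTs in T[1,2] deriving "aa": ["A", "S"]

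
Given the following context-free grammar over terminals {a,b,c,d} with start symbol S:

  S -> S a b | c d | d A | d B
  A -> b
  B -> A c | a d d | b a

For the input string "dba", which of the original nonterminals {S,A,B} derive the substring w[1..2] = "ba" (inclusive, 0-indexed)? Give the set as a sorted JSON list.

CNF form of G:
  S -> S X5 | T0 T2 | T2 A | T2 B
  A -> b
  B -> A T0 | T1 X4 | T3 T1
  T0 -> c
  T1 -> a
  T2 -> d
  T3 -> b
  X4 -> T2 T2
  X5 -> T1 T3

CYK table (by increasing span) — only the sub-triangle for w[1..2]:
  [1..1]={A,T3}  "b"  orig:{A}
  [2..2]={T1}  "a"  orig:{}
  [1..2]={B}  "ba"

Original NTs in T[1,2] deriving "ba": ["B"]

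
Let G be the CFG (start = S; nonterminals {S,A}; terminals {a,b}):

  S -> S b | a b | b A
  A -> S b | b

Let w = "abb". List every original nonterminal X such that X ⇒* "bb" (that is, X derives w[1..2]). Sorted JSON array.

Convert to CNF:
  S -> S T0 | T0 A | T1 T0
  A -> S T0 | b
  T0 -> b
  T1 -> a

Fill CYK table bottom-up, restricted to cells inside w[1..2]:
  cell(1,1) b: {A,T0}  orig:{A}
  cell(2,2) b: {A,T0}  orig:{A}
  cell(1,2) bb: {S}

Original NTs in T[1,2] deriving "bb": ["S"]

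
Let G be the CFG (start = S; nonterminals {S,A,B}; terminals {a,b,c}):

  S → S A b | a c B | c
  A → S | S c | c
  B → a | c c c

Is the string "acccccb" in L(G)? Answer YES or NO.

CNF form of G:
  S -> S X6 | T2 X7 | c
  A -> S T1 | S X3 | T2 X4 | c
  B -> T1 X5 | a
  T0 -> b
  T1 -> c
  T2 -> a
  X3 -> A T0
  X4 -> T1 B
  X5 -> T1 T1
  X6 -> A T0
  X7 -> T1 B

CYK table (by increasing span):
  cell(0,0) a: {B,T2}  orig:{B}
  cell(1,1) c: {A,S,T1}  orig:{A,S}
  cell(2,2) c: {A,S,T1}  orig:{A,S}
  cell(3,3) c: {A,S,T1}  orig:{A,S}
  cell(4,4) c: {A,S,T1}  orig:{A,S}
  cell(5,5) c: {A,S,T1}  orig:{A,S}
  cell(6,6) b: {T0}  orig:{}
  cell(0,1) ac: ∅
  cell(1,2) cc: {A,X5}  orig:{A}
  cell(2,3) cc: {A,X5}  orig:{A}
  cell(3,4) cc: {A,X5}  orig:{A}
  cell(4,5) cc: {A,X5}  orig:{A}
  cell(5,6) cb: {X3,X6}  orig:{}
  cell(0,2) acc: ∅
  cell(1,3) ccc: {B}
  cell(2,4) ccc: {B}
  cell(3,5) ccc: {B}
  cell(4,6) ccb: {A,S,X3,X6}  orig:{A,S}
  cell(0,3) accc: ∅
  cell(1,4) cccc: {X4,X7}  orig:{}
  cell(2,5) cccc: {X4,X7}  orig:{}
  cell(3,6) cccb: {A,S}
  cell(0,4) acccc: {A,S}
  cell(1,5) ccccc: ∅
  cell(2,6) ccccb: ∅
  cell(0,5) accccc: {A}
  cell(1,6) cccccb: ∅
  cell(0,6) acccccb: {A,S,X3,X6}  orig:{A,S}

S ∈ T[0,6] ⇒ YES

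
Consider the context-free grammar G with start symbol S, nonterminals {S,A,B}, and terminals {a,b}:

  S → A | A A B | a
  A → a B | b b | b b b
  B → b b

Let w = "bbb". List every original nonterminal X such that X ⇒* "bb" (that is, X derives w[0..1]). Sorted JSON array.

Convert to CNF:
  S -> A X3 | T0 B | T1 T1 | T1 X4 | a
  A -> T0 B | T1 T1 | T1 X2
  B -> T1 T1
  T0 -> a
  T1 -> b
  X2 -> T1 T1
  X3 -> A B
  X4 -> T1 T1

CYK table (by increasing span) — only the sub-triangle for w[0..1]:
  [0..0]={T1}  "b"  orig:{}
  [1..1]={T1}  "b"  orig:{}
  [0..1]={A,B,S,X2,X4}  "bb"  orig:{A,B,S}

Original NTs in T[0,1] deriving "bb": ["A", "B", "S"]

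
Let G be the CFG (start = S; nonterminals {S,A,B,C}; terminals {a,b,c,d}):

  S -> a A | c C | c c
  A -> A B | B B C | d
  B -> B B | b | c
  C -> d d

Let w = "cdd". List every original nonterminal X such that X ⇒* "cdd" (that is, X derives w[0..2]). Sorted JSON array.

CNF form of G:
  S -> T1 A | T2 C | T2 T2
  A -> A B | B X3 | d
  B -> B B | b | c
  C -> T0 T0
  T0 -> d
  T1 -> a
  T2 -> c
  X3 -> B C

CYK table (by increasing span), restricted to cells inside w[0..2]:
  cell(0,0) c: {B,T2}  orig:{B}
  cell(1,1) d: {A,T0}  orig:{A}
  cell(2,2) d: {A,T0}  orig:{A}
  cell(0,1) cd: ∅
  cell(1,2) dd: {C}
  cell(0,2) cdd: {S,X3}  orig:{S}

Original NTs in T[0,2] deriving "cdd": ["S"]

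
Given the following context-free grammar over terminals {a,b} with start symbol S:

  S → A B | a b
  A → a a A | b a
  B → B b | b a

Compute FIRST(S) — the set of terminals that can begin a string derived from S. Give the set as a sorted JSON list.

Compute FIRST by fixpoint:
iter 1:
  A via A→a a A: +{a}
  A via A→b a: +{b}
  B via B→b a: +{b}
  S via S→A B: +{a,b}
  FIRST[S]={a,b}  FIRST[A]={a,b}  FIRST[B]={b}
iter 2: (stable)
  FIRST[S]={a,b}  FIRST[A]={a,b}  FIRST[B]={b}

FIRST(S) = ["a", "b"]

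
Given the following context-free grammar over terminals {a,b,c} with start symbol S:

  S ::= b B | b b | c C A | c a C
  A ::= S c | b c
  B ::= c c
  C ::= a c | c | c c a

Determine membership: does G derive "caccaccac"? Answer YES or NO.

Convert to CNF:
  S -> T0 X4 | T0 X5 | T1 B | T1 T1
  A -> S T0 | T1 T0
  B -> T0 T0
  C -> T0 X3 | T2 T0 | c
  T0 -> c
  T1 -> b
  T2 -> a
  X3 -> T0 T2
  X4 -> C A
  X5 -> T2 C

CYK fill:
  cell(0,0) c: {C,T0}  orig:{C}
  cell(1,1) a: {T2}  orig:{}
  cell(2,2) c: {C,T0}  orig:{C}
  cell(3,3) c: {C,T0}  orig:{C}
  cell(4,4) a: {T2}  orig:{}
  cell(5,5) c: {C,T0}  orig:{C}
  cell(6,6) c: {C,T0}  orig:{C}
  cell(7,7) a: {T2}  orig:{}
  cell(8,8) c: {C,T0}  orig:{C}
  cell(0,1) ca: {X3}  orig:{}
  cell(1,2) ac: {C,X5}  orig:{C}
  cell(2,3) cc: {B}
  cell(3,4) ca: {X3}  orig:{}
  cell(4,5) ac: {C,X5}  orig:{C}
  cell(5,6) cc: {B}
  cell(6,7) ca: {X3}  orig:{}
  cell(7,8) ac: {C,X5}  orig:{C}
  cell(0,2) cac: {S}
  cell(1,3) acc: ∅
  cell(2,4) cca: {C}
  cell(3,5) cac: {S}
  cell(4,6) acc: ∅
  cell(5,7) cca: {C}
  cell(6,8) cac: {S}
  cell(0,3) cacc: {A}
  cell(1,4) acca: {X5}  orig:{}
  cell(2,5) ccac: ∅
  cell(3,6) cacc: {A}
  cell(4,7) acca: {X5}  orig:{}
  cell(5,8) ccac: ∅
  cell(0,4) cacca: {S}
  cell(1,5) accac: ∅
  cell(2,6) ccacc: {X4}  orig:{}
  cell(3,7) cacca: {S}
  cell(4,8) accac: ∅
  cell(0,5) caccac: {A}
  cell(1,6) accacc: {X4}  orig:{}
  cell(2,7) ccacca: ∅
  cell(3,8) caccac: {A}
  cell(0,6) caccacc: {S}
  cell(1,7) accacca: ∅
  cell(2,8) ccaccac: {X4}  orig:{}
  cell(0,7) caccacca: ∅
  cell(1,8) accaccac: {X4}  orig:{}
  cell(0,8) caccaccac: {S}

S ∈ T[0,8] ⇒ YES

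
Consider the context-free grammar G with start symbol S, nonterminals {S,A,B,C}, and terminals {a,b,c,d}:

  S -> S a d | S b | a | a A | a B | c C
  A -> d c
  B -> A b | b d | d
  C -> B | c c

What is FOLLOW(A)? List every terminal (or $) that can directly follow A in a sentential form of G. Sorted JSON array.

FIRST iteration:
pass 1:
  A via A→d c: +{d}
  B via B→A b: +{d}
  B via B→b d: +{b}
  C via C→B: +{b,d}
  C via C→c c: +{c}
  S via S→a: +{a}
  S via S→c C: +{c}
  S: {a,c}  A: {d}  B: {b,d}  C: {b,c,d}
pass 2: (no change)
  S: {a,c}  A: {d}  B: {b,d}  C: {b,c,d}

FOLLOW iteration:
seed FOLLOW(S) with $
iter 1:
  B→A b: FOLLOW(A) ⊇ FIRST(b) = {b}; new: +{b}
  S→S a d: FOLLOW(S) ⊇ FIRST(a) = {a}; new: +{a}
  S→S b: FOLLOW(S) ⊇ FIRST(b) = {b}; new: +{b}
  S→a A: FOLLOW(A) ⊇ FOLLOW(S) ⊇ {$,a,b}; new: +{$,a}
  S→a B: FOLLOW(B) ⊇ FOLLOW(S) ⊇ {$,a,b}; new: +{$,a,b}
  S→c C: FOLLOW(C) ⊇ FOLLOW(S) ⊇ {$,a,b}; new: +{$,a,b}
  FOLLOW(S)={$,a,b}  FOLLOW(A)={$,a,b}  FOLLOW(B)={$,a,b}  FOLLOW(C)={$,a,b}
iter 2: (no change)
  FOLLOW(S)={$,a,b}  FOLLOW(A)={$,a,b}  FOLLOW(B)={$,a,b}  FOLLOW(C)={$,a,b}

FOLLOW(A) = ["$", "a", "b"]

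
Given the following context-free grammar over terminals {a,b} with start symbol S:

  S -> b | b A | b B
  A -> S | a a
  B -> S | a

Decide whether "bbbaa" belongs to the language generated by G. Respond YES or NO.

Convert to CNF:
  S -> T1 A | T1 B | b
  A -> T0 T0 | T1 A | T1 B | b
  B -> T1 A | T1 B | a | b
  T0 -> a
  T1 -> b

CYK table (by increasing span):
  cell(0,0) b: {A,B,S,T1}  orig:{A,B,S}
  cell(1,1) b: {A,B,S,T1}  orig:{A,B,S}
  cell(2,2) b: {A,B,S,T1}  orig:{A,B,S}
  cell(3,3) a: {B,T0}  orig:{B}
  cell(4,4) a: {B,T0}  orig:{B}
  cell(0,1) bb: {A,B,S}
  cell(1,2) bb: {A,B,S}
  cell(2,3) ba: {A,B,S}
  cell(3,4) aa: {A}
  cell(0,2) bbb: {A,B,S}
  cell(1,3) bba: {A,B,S}
  cell(2,4) baa: {A,B,S}
  cell(0,3) bbba: {A,B,S}
  cell(1,4) bbaa: {A,B,S}
  cell(0,4) bbbaa: {A,B,S}

S ∈ T[0,4] ⇒ YES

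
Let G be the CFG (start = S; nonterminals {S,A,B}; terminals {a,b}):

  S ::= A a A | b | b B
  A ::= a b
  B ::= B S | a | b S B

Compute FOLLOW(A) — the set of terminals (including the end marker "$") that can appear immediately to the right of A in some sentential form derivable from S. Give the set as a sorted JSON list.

FIRST sets, iterate to fixpoint:
iter 1:
  A via A→a b: +{a}
  B via B→a: +{a}
  B via B→b S B: +{b}
  S via S→A a A: +{a}
  S via S→b: +{b}
  FIRST(S)={a,b}  FIRST(A)={a}  FIRST(B)={a,b}
iter 2: — fixpoint
  FIRST(S)={a,b}  FIRST(A)={a}  FIRST(B)={a,b}

Compute FOLLOW by fixpoint:
FOLLOW(S) := {$}
pass 1:
  B→B S: FOLLOW(B) ⊇ FIRST(S) = {a,b}; new: +{a,b}
  B→B S: FOLLOW(S) ⊇ FOLLOW(B) ⊇ {a,b}; new: +{a,b}
  S→A a A: FOLLOW(A) ⊇ FIRST(a) = {a}; new: +{a}
  S→A a A: FOLLOW(A) ⊇ FOLLOW(S) ⊇ {$,a,b}; new: +{$,b}
  S→b B: FOLLOW(B) ⊇ FOLLOW(S) ⊇ {$,a,b}; new: +{$}
  FOLLOW(S)={$,a,b}  FOLLOW(A)={$,a,b}  FOLLOW(B)={$,a,b}
pass 2: — fixpoint
  FOLLOW(S)={$,a,b}  FOLLOW(A)={$,a,b}  FOLLOW(B)={$,a,b}

FOLLOW(A) = ["$", "a", "b"]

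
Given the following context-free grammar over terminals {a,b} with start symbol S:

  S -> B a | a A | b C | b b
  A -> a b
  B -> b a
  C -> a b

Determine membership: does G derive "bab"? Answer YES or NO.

CNF form of G:
  S -> B T0 | T0 A | T1 C | T1 T1
  A -> T0 T1
  B -> T1 T0
  C -> T0 T1
  T0 -> a
  T1 -> b

Fill CYK table bottom-up:
  [0..0]={T1}  "b"  orig:{}
  [1..1]={T0}  "a"  orig:{}
  [2..2]={T1}  "b"  orig:{}
  [0..1]={B}  "ba"
  [1..2]={A,C}  "ab"
  [0..2]={S}  "bab"

S ∈ T[0,2] ⇒ YES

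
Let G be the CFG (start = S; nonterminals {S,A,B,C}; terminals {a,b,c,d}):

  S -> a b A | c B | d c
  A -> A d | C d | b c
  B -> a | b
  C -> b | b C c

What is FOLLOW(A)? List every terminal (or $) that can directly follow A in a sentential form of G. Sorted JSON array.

Compute FIRST by fixpoint:
round 1:
  A via A→b c: +{b}
  B via B→a: +{a}
  B via B→b: +{b}
  C via C→b: +{b}
  S via S→a b A: +{a}
  S via S→c B: +{c}
  S via S→d c: +{d}
  FIRST[S]={a,c,d}  FIRST[A]={b}  FIRST[B]={a,b}  FIRST[C]={b}
round 2: done
  FIRST[S]={a,c,d}  FIRST[A]={b}  FIRST[B]={a,b}  FIRST[C]={b}

FOLLOW sets:
initialize: $ ∈ FOLLOW(S)
[1]
  A→A d: FOLLOW(A) ⊇ FIRST(d) = {d}; new: +{d}
  A→C d: FOLLOW(C) ⊇ FIRST(d) = {d}; new: +{d}
  C→b C c: FOLLOW(C) ⊇ FIRST(c) = {c}; new: +{c}
  S→a b A: FOLLOW(A) ⊇ FOLLOW(S) ⊇ {$}; new: +{$}
  S→c B: FOLLOW(B) ⊇ FOLLOW(S) ⊇ {$}; new: +{$}
  S: {$}  A: {$,d}  B: {$}  C: {c,d}
[2] done
  S: {$}  A: {$,d}  B: {$}  C: {c,d}

FOLLOW(A) = ["$", "d"]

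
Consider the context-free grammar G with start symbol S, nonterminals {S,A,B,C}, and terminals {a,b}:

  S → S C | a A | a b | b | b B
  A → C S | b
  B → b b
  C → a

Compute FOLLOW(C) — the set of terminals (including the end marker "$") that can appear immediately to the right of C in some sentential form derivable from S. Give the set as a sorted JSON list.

FIRST iteration:
[1]
  A via A→b: +{b}
  B via B→b b: +{b}
  C via C→a: +{a}
  S via S→a A: +{a}
  S via S→b: +{b}
  FIRST[S]={a,b}  FIRST[A]={b}  FIRST[B]={b}  FIRST[C]={a}
[2]
  A via A→C S: +{a}
  FIRST[S]={a,b}  FIRST[A]={a,b}  FIRST[B]={b}  FIRST[C]={a}
[3] (no change)
  FIRST[S]={a,b}  FIRST[A]={a,b}  FIRST[B]={b}  FIRST[C]={a}

FOLLOW sets:
initialize: $ ∈ FOLLOW(S)
[1]
  A→C S: FOLLOW(C) ⊇ FIRST(S) = {a,b}; new: +{a,b}
  S→S C: FOLLOW(S) ⊇ FIRST(C) = {a}; new: +{a}
  S→S C: FOLLOW(C) ⊇ FOLLOW(S) ⊇ {$,a}; new: +{$}
  S→a A: FOLLOW(A) ⊇ FOLLOW(S) ⊇ {$,a}; new: +{$,a}
  S→b B: FOLLOW(B) ⊇ FOLLOW(S) ⊇ {$,a}; new: +{$,a}
  FOLLOW(S)={$,a}  FOLLOW(A)={$,a}  FOLLOW(B)={$,a}  FOLLOW(C)={$,a,b}
[2] — fixpoint
  FOLLOW(S)={$,a}  FOLLOW(A)={$,a}  FOLLOW(B)={$,a}  FOLLOW(C)={$,a,b}

FOLLOW(C) = ["$", "a", "b"]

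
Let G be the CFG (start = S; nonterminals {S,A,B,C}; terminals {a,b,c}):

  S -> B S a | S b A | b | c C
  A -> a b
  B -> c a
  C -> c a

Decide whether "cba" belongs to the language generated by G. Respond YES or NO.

Convert to CNF:
  S -> B X3 | S X4 | T2 C | b
  A -> T0 T1
  B -> T2 T0
  C -> T2 T0
  T0 -> a
  T1 -> b
  T2 -> c
  X3 -> S T0
  X4 -> T1 A

CYK table (by increasing span):
  cell(0,0) c: {T2}  orig:{}
  cell(1,1) b: {S,T1}  orig:{S}
  cell(2,2) a: {T0}  orig:{}
  cell(0,1) cb: ∅
  cell(1,2) ba: {X3}  orig:{}
  cell(0,2) cba: ∅

S ∉ T[0,2] ⇒ NO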